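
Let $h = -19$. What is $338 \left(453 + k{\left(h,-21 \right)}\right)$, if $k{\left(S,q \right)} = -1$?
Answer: $152776$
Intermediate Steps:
$338 \left(453 + k{\left(h,-21 \right)}\right) = 338 \left(453 - 1\right) = 338 \cdot 452 = 152776$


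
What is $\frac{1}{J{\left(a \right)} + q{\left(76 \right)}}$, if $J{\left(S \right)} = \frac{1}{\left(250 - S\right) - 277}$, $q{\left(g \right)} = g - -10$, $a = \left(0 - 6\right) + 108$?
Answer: $\frac{129}{11093} \approx 0.011629$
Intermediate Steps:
$a = 102$ ($a = -6 + 108 = 102$)
$q{\left(g \right)} = 10 + g$ ($q{\left(g \right)} = g + 10 = 10 + g$)
$J{\left(S \right)} = \frac{1}{-27 - S}$
$\frac{1}{J{\left(a \right)} + q{\left(76 \right)}} = \frac{1}{- \frac{1}{27 + 102} + \left(10 + 76\right)} = \frac{1}{- \frac{1}{129} + 86} = \frac{1}{\frac{11093}{129}} = \frac{129}{11093}$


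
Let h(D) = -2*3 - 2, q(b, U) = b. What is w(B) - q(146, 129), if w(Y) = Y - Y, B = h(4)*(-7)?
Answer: -146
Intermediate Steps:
h(D) = -8 (h(D) = -6 - 2 = -8)
B = 56 (B = -8*(-7) = 56)
w(Y) = 0
w(B) - q(146, 129) = 0 - 1*146 = 0 - 146 = -146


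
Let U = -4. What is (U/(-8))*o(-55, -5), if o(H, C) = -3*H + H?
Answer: 55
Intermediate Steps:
o(H, C) = -2*H
(U/(-8))*o(-55, -5) = (-4/(-8))*(-2*(-55)) = -4*(-⅛)*110 = (½)*110 = 55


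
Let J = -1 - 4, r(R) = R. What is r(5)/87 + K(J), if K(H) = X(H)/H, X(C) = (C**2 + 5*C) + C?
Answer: 92/87 ≈ 1.0575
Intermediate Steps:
J = -5
X(C) = C**2 + 6*C
K(H) = 6 + H (K(H) = (H*(6 + H))/H = 6 + H)
r(5)/87 + K(J) = 5/87 + (6 - 5) = (1/87)*5 + 1 = 5/87 + 1 = 92/87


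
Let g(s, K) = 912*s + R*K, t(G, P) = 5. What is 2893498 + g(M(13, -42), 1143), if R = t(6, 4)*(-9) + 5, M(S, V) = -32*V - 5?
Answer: 4068946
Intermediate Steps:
M(S, V) = -5 - 32*V
R = -40 (R = 5*(-9) + 5 = -45 + 5 = -40)
g(s, K) = -40*K + 912*s (g(s, K) = 912*s - 40*K = -40*K + 912*s)
2893498 + g(M(13, -42), 1143) = 2893498 + (-40*1143 + 912*(-5 - 32*(-42))) = 2893498 + (-45720 + 912*(-5 + 1344)) = 2893498 + (-45720 + 912*1339) = 2893498 + (-45720 + 1221168) = 2893498 + 1175448 = 4068946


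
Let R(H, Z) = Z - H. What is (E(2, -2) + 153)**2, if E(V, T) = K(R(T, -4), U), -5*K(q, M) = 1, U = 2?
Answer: 583696/25 ≈ 23348.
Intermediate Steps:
K(q, M) = -1/5 (K(q, M) = -1/5*1 = -1/5)
E(V, T) = -1/5
(E(2, -2) + 153)**2 = (-1/5 + 153)**2 = (764/5)**2 = 583696/25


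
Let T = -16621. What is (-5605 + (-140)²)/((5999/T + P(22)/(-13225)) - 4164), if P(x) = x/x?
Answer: -1025426362125/305126513432 ≈ -3.3607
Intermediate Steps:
P(x) = 1
(-5605 + (-140)²)/((5999/T + P(22)/(-13225)) - 4164) = (-5605 + (-140)²)/((5999/(-16621) + 1/(-13225)) - 4164) = (-5605 + 19600)/((5999*(-1/16621) + 1*(-1/13225)) - 4164) = 13995/((-5999/16621 - 1/13225) - 4164) = 13995/(-79353396/219812725 - 4164) = 13995/(-915379540296/219812725) = 13995*(-219812725/915379540296) = -1025426362125/305126513432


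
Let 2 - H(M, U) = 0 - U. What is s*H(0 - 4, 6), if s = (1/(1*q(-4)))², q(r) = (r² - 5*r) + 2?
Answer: 2/361 ≈ 0.0055402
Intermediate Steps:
q(r) = 2 + r² - 5*r
H(M, U) = 2 + U (H(M, U) = 2 - (0 - U) = 2 - (-1)*U = 2 + U)
s = 1/1444 (s = (1/(1*(2 + (-4)² - 5*(-4))))² = (1/(1*(2 + 16 + 20)))² = (1/(1*38))² = (1/38)² = 1/1444 ≈ 0.00069252)
s*H(0 - 4, 6) = (2 + 6)/1444 = (1/1444)*8 = 2/361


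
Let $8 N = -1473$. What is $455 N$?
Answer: $- \frac{670215}{8} \approx -83777.0$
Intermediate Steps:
$N = - \frac{1473}{8}$ ($N = \frac{1}{8} \left(-1473\right) = - \frac{1473}{8} \approx -184.13$)
$455 N = 455 \left(- \frac{1473}{8}\right) = - \frac{670215}{8}$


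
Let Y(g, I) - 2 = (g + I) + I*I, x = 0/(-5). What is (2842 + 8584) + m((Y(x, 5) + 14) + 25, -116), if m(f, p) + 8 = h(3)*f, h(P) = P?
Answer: 11631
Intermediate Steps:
x = 0 (x = 0*(-⅕) = 0)
Y(g, I) = 2 + I + g + I² (Y(g, I) = 2 + ((g + I) + I*I) = 2 + ((I + g) + I²) = 2 + (I + g + I²) = 2 + I + g + I²)
m(f, p) = -8 + 3*f
(2842 + 8584) + m((Y(x, 5) + 14) + 25, -116) = (2842 + 8584) + (-8 + 3*(((2 + 5 + 0 + 5²) + 14) + 25)) = 11426 + (-8 + 3*(((2 + 5 + 0 + 25) + 14) + 25)) = 11426 + (-8 + 3*((32 + 14) + 25)) = 11426 + (-8 + 3*(46 + 25)) = 11426 + (-8 + 3*71) = 11426 + (-8 + 213) = 11426 + 205 = 11631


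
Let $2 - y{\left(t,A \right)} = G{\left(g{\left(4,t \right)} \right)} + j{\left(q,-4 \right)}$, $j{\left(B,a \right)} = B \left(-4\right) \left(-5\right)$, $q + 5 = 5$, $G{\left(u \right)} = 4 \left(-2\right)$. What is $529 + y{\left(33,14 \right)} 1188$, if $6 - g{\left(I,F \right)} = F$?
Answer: $12409$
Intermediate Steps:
$g{\left(I,F \right)} = 6 - F$
$G{\left(u \right)} = -8$
$q = 0$ ($q = -5 + 5 = 0$)
$j{\left(B,a \right)} = 20 B$ ($j{\left(B,a \right)} = - 4 B \left(-5\right) = 20 B$)
$y{\left(t,A \right)} = 10$ ($y{\left(t,A \right)} = 2 - \left(-8 + 20 \cdot 0\right) = 2 - \left(-8 + 0\right) = 2 - -8 = 2 + 8 = 10$)
$529 + y{\left(33,14 \right)} 1188 = 529 + 10 \cdot 1188 = 529 + 11880 = 12409$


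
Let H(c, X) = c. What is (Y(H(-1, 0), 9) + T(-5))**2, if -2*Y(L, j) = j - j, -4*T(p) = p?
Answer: 25/16 ≈ 1.5625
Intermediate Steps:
T(p) = -p/4
Y(L, j) = 0 (Y(L, j) = -(j - j)/2 = -1/2*0 = 0)
(Y(H(-1, 0), 9) + T(-5))**2 = (0 - 1/4*(-5))**2 = (0 + 5/4)**2 = (5/4)**2 = 25/16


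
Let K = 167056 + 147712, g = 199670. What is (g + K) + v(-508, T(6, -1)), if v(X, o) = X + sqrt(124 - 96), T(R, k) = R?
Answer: 513930 + 2*sqrt(7) ≈ 5.1394e+5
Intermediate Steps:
K = 314768
v(X, o) = X + 2*sqrt(7) (v(X, o) = X + sqrt(28) = X + 2*sqrt(7))
(g + K) + v(-508, T(6, -1)) = (199670 + 314768) + (-508 + 2*sqrt(7)) = 514438 + (-508 + 2*sqrt(7)) = 513930 + 2*sqrt(7)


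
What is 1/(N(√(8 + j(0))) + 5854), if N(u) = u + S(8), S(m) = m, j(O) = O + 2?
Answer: 2931/17181517 - √10/34363034 ≈ 0.00017050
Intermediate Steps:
j(O) = 2 + O
N(u) = 8 + u (N(u) = u + 8 = 8 + u)
1/(N(√(8 + j(0))) + 5854) = 1/((8 + √(8 + (2 + 0))) + 5854) = 1/((8 + √(8 + 2)) + 5854) = 1/((8 + √10) + 5854) = 1/(5862 + √10)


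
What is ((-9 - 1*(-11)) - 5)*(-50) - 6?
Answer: 144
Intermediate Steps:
((-9 - 1*(-11)) - 5)*(-50) - 6 = ((-9 + 11) - 5)*(-50) - 6 = (2 - 5)*(-50) - 6 = -3*(-50) - 6 = 150 - 6 = 144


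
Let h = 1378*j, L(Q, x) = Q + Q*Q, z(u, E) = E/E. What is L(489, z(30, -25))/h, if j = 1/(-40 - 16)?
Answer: -6709080/689 ≈ -9737.4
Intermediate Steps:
z(u, E) = 1
L(Q, x) = Q + Q²
j = -1/56 (j = 1/(-56) = -1/56 ≈ -0.017857)
h = -689/28 (h = 1378*(-1/56) = -689/28 ≈ -24.607)
L(489, z(30, -25))/h = (489*(1 + 489))/(-689/28) = (489*490)*(-28/689) = 239610*(-28/689) = -6709080/689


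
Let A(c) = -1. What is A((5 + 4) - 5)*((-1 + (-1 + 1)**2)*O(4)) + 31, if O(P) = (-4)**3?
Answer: -33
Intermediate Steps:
O(P) = -64
A((5 + 4) - 5)*((-1 + (-1 + 1)**2)*O(4)) + 31 = -(-1 + (-1 + 1)**2)*(-64) + 31 = -(-1 + 0**2)*(-64) + 31 = -(-1 + 0)*(-64) + 31 = -(-1)*(-64) + 31 = -1*64 + 31 = -64 + 31 = -33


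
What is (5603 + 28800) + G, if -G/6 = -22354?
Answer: 168527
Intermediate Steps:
G = 134124 (G = -6*(-22354) = 134124)
(5603 + 28800) + G = (5603 + 28800) + 134124 = 34403 + 134124 = 168527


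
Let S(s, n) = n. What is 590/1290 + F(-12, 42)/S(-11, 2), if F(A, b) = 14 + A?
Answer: 188/129 ≈ 1.4574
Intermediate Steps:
590/1290 + F(-12, 42)/S(-11, 2) = 590/1290 + (14 - 12)/2 = 590*(1/1290) + 2*(½) = 59/129 + 1 = 188/129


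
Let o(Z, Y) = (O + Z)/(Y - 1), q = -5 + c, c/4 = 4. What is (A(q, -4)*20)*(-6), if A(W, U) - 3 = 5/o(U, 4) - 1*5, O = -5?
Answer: 440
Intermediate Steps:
c = 16 (c = 4*4 = 16)
q = 11 (q = -5 + 16 = 11)
o(Z, Y) = (-5 + Z)/(-1 + Y) (o(Z, Y) = (-5 + Z)/(Y - 1) = (-5 + Z)/(-1 + Y))
A(W, U) = -2 + 5/(-5/3 + U/3) (A(W, U) = 3 + (5/(((-5 + U)/(-1 + 4))) - 1*5) = 3 + (5/(((-5 + U)/3)) - 5) = 3 + (5/(-5/3 + U/3) - 5) = 3 + (-5 + 5/(-5/3 + U/3)) = -2 + 5/(-5/3 + U/3))
(A(q, -4)*20)*(-6) = (((25 - 2*(-4))/(-5 - 4))*20)*(-6) = (((25 + 8)/(-9))*20)*(-6) = (-⅑*33*20)*(-6) = -11/3*20*(-6) = -220/3*(-6) = 440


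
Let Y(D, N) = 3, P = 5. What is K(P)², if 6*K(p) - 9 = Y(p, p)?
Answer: 4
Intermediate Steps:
K(p) = 2 (K(p) = 3/2 + (⅙)*3 = 3/2 + ½ = 2)
K(P)² = 2² = 4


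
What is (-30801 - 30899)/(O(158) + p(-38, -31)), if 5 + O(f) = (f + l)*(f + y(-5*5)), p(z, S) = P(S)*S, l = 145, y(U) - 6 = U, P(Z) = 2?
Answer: -1234/841 ≈ -1.4673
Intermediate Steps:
y(U) = 6 + U
p(z, S) = 2*S
O(f) = -5 + (-19 + f)*(145 + f) (O(f) = -5 + (f + 145)*(f + (6 - 5*5)) = -5 + (145 + f)*(f + (6 - 25)) = -5 + (145 + f)*(f - 19) = -5 + (145 + f)*(-19 + f) = -5 + (-19 + f)*(145 + f))
(-30801 - 30899)/(O(158) + p(-38, -31)) = (-30801 - 30899)/((-2760 + 158² + 126*158) + 2*(-31)) = -61700/((-2760 + 24964 + 19908) - 62) = -61700/(42112 - 62) = -61700/42050 = -61700*1/42050 = -1234/841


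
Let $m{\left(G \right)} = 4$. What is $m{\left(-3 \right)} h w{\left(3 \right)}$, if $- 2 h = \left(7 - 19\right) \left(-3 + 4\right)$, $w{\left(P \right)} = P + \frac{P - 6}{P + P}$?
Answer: $60$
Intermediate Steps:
$w{\left(P \right)} = P + \frac{-6 + P}{2 P}$
$h = 6$ ($h = - \frac{\left(7 - 19\right) \left(-3 + 4\right)}{2} = - \frac{\left(-12\right) 1}{2} = \left(- \frac{1}{2}\right) \left(-12\right) = 6$)
$m{\left(-3 \right)} h w{\left(3 \right)} = 4 \cdot 6 \left(\frac{1}{2} + 3 - \frac{3}{3}\right) = 24 \left(\frac{1}{2} + 3 - 1\right) = 24 \cdot \frac{5}{2} = 60$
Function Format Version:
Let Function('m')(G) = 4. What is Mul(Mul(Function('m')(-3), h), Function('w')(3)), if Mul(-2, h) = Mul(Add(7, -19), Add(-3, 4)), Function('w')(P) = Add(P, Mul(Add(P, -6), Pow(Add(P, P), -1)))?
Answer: 60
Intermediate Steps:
Function('w')(P) = Add(P, Mul(Rational(1, 2), Pow(P, -1), Add(-6, P))) (Function('w')(P) = Add(P, Mul(Add(-6, P), Pow(Mul(2, P), -1))) = Add(P, Mul(Add(-6, P), Mul(Rational(1, 2), Pow(P, -1)))) = Add(P, Mul(Rational(1, 2), Pow(P, -1), Add(-6, P))))
h = 6 (h = Mul(Rational(-1, 2), Mul(Add(7, -19), Add(-3, 4))) = Mul(Rational(-1, 2), Mul(-12, 1)) = Mul(Rational(-1, 2), -12) = 6)
Mul(Mul(Function('m')(-3), h), Function('w')(3)) = Mul(Mul(4, 6), Add(Rational(1, 2), 3, Mul(-3, Pow(3, -1)))) = Mul(24, Add(Rational(1, 2), 3, Mul(-3, Rational(1, 3)))) = Mul(24, Add(Rational(1, 2), 3, -1)) = Mul(24, Rational(5, 2)) = 60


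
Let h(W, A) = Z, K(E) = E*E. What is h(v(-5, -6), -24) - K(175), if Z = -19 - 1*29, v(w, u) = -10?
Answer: -30673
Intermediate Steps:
K(E) = E²
Z = -48 (Z = -19 - 29 = -48)
h(W, A) = -48
h(v(-5, -6), -24) - K(175) = -48 - 1*175² = -48 - 1*30625 = -48 - 30625 = -30673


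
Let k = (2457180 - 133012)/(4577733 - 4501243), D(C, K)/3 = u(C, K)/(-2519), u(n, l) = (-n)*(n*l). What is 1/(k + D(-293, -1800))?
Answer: -96339155/17726865737404 ≈ -5.4346e-6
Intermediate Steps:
u(n, l) = -l*n**2 (u(n, l) = (-n)*(l*n) = -l*n**2)
D(C, K) = 3*K*C**2/2519 (D(C, K) = 3*(-K*C**2/(-2519)) = 3*(-K*C**2*(-1/2519)) = 3*(K*C**2/2519) = 3*K*C**2/2519)
k = 1162084/38245 (k = 2324168/76490 = 2324168*(1/76490) = 1162084/38245 ≈ 30.385)
1/(k + D(-293, -1800)) = 1/(1162084/38245 + (3/2519)*(-1800)*(-293)**2) = 1/(1162084/38245 + (3/2519)*(-1800)*85849) = 1/(1162084/38245 - 463584600/2519) = 1/(-17726865737404/96339155) = -96339155/17726865737404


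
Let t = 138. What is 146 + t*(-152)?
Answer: -20830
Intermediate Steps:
146 + t*(-152) = 146 + 138*(-152) = 146 - 20976 = -20830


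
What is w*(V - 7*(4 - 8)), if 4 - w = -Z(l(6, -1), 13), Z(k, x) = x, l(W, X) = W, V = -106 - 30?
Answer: -1836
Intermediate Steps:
V = -136
w = 17 (w = 4 - (-1)*13 = 4 - 1*(-13) = 4 + 13 = 17)
w*(V - 7*(4 - 8)) = 17*(-136 - 7*(4 - 8)) = 17*(-136 - 7*(-4)) = 17*(-136 + 28) = 17*(-108) = -1836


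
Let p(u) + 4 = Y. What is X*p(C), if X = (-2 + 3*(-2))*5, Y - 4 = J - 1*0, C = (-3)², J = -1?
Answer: 40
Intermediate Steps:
C = 9
Y = 3 (Y = 4 + (-1 - 1*0) = 4 + (-1 + 0) = 4 - 1 = 3)
p(u) = -1 (p(u) = -4 + 3 = -1)
X = -40 (X = (-2 - 6)*5 = -8*5 = -40)
X*p(C) = -40*(-1) = 40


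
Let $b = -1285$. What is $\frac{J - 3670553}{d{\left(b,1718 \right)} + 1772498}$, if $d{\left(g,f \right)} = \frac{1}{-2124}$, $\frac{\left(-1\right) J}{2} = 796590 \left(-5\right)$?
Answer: $\frac{9123317028}{3764785751} \approx 2.4233$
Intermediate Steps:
$J = 7965900$ ($J = - 2 \cdot 796590 \left(-5\right) = \left(-2\right) \left(-3982950\right) = 7965900$)
$d{\left(g,f \right)} = - \frac{1}{2124}$
$\frac{J - 3670553}{d{\left(b,1718 \right)} + 1772498} = \frac{7965900 - 3670553}{- \frac{1}{2124} + 1772498} = \frac{4295347}{\frac{3764785751}{2124}} = 4295347 \cdot \frac{2124}{3764785751} = \frac{9123317028}{3764785751}$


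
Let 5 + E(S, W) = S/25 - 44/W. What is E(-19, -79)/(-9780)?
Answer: 2569/4828875 ≈ 0.00053201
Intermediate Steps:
E(S, W) = -5 - 44/W + S/25 (E(S, W) = -5 + (S/25 - 44/W) = -5 + (-44/W + S/25) = -5 - 44/W + S/25)
E(-19, -79)/(-9780) = (-5 - 44/(-79) + (1/25)*(-19))/(-9780) = (-5 - 44*(-1/79) - 19/25)*(-1/9780) = (-5 + 44/79 - 19/25)*(-1/9780) = -10276/1975*(-1/9780) = 2569/4828875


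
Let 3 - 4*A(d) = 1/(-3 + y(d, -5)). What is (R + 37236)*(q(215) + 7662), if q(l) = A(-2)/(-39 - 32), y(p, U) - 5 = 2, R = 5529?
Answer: 372227458065/1136 ≈ 3.2767e+8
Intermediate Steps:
y(p, U) = 7 (y(p, U) = 5 + 2 = 7)
A(d) = 11/16 (A(d) = ¾ - 1/(4*(-3 + 7)) = ¾ - ¼/4 = ¾ - ¼*¼ = ¾ - 1/16 = 11/16)
q(l) = -11/1136 (q(l) = 11/(16*(-39 - 32)) = (11/16)/(-71) = (11/16)*(-1/71) = -11/1136)
(R + 37236)*(q(215) + 7662) = (5529 + 37236)*(-11/1136 + 7662) = 42765*(8704021/1136) = 372227458065/1136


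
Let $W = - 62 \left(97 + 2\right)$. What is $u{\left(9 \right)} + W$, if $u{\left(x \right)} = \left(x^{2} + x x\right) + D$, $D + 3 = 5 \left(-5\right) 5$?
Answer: $-6104$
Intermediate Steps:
$W = -6138$ ($W = \left(-62\right) 99 = -6138$)
$D = -128$ ($D = -3 + 5 \left(-5\right) 5 = -3 - 125 = -128$)
$u{\left(x \right)} = -128 + 2 x^{2}$ ($u{\left(x \right)} = \left(x^{2} + x x\right) - 128 = \left(x^{2} + x^{2}\right) - 128 = 2 x^{2} - 128 = -128 + 2 x^{2}$)
$u{\left(9 \right)} + W = \left(-128 + 2 \cdot 9^{2}\right) - 6138 = \left(-128 + 2 \cdot 81\right) - 6138 = \left(-128 + 162\right) - 6138 = 34 - 6138 = -6104$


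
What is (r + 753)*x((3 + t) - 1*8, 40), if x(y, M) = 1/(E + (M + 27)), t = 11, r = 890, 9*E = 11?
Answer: 14787/614 ≈ 24.083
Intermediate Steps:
E = 11/9 (E = (⅑)*11 = 11/9 ≈ 1.2222)
x(y, M) = 1/(254/9 + M) (x(y, M) = 1/(11/9 + (M + 27)) = 1/(11/9 + (27 + M)) = 1/(254/9 + M))
(r + 753)*x((3 + t) - 1*8, 40) = (890 + 753)*(9/(254 + 9*40)) = 1643*(9/(254 + 360)) = 1643*(9/614) = 14787/614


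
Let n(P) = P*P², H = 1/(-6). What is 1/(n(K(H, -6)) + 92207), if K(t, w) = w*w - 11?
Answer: 1/107832 ≈ 9.2737e-6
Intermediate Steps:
H = -⅙ ≈ -0.16667
K(t, w) = -11 + w² (K(t, w) = w² - 11 = -11 + w²)
n(P) = P³
1/(n(K(H, -6)) + 92207) = 1/((-11 + (-6)²)³ + 92207) = 1/((-11 + 36)³ + 92207) = 1/(25³ + 92207) = 1/(15625 + 92207) = 1/107832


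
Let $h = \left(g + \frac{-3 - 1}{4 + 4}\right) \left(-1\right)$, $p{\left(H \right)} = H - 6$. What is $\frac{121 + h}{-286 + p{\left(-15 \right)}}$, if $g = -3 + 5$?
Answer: $- \frac{239}{614} \approx -0.38925$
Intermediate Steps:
$g = 2$
$p{\left(H \right)} = -6 + H$
$h = - \frac{3}{2}$ ($h = \left(2 + \frac{-3 - 1}{4 + 4}\right) \left(-1\right) = \left(2 - \frac{4}{8}\right) \left(-1\right) = \left(2 - \frac{1}{2}\right) \left(-1\right) = \frac{3}{2} \left(-1\right) = - \frac{3}{2} \approx -1.5$)
$\frac{121 + h}{-286 + p{\left(-15 \right)}} = \frac{121 - \frac{3}{2}}{-286 - 21} = \frac{239}{2 \left(-286 - 21\right)} = \frac{239}{2 \left(-307\right)} = \frac{239}{2} \left(- \frac{1}{307}\right) = - \frac{239}{614}$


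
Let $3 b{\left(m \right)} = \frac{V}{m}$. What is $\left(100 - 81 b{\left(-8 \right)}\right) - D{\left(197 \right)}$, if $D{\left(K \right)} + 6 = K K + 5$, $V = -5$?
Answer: $- \frac{309799}{8} \approx -38725.0$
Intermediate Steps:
$b{\left(m \right)} = - \frac{5}{3 m}$ ($b{\left(m \right)} = \frac{\left(-5\right) \frac{1}{m}}{3} = - \frac{5}{3 m}$)
$D{\left(K \right)} = -1 + K^{2}$ ($D{\left(K \right)} = -6 + \left(K K + 5\right) = -6 + \left(K^{2} + 5\right) = -6 + \left(5 + K^{2}\right) = -1 + K^{2}$)
$\left(100 - 81 b{\left(-8 \right)}\right) - D{\left(197 \right)} = \left(100 - 81 \left(- \frac{5}{3 \left(-8\right)}\right)\right) - \left(-1 + 197^{2}\right) = \left(100 - 81 \left(\left(- \frac{5}{3}\right) \left(- \frac{1}{8}\right)\right)\right) - \left(-1 + 38809\right) = \left(100 - \frac{135}{8}\right) - 38808 = \frac{665}{8} - 38808 = - \frac{309799}{8}$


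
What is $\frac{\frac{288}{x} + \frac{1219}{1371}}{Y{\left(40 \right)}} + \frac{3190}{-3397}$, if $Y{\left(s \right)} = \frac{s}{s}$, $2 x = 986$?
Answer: $\frac{1226652985}{2296042491} \approx 0.53425$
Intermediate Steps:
$x = 493$ ($x = \frac{1}{2} \cdot 986 = 493$)
$Y{\left(s \right)} = 1$
$\frac{\frac{288}{x} + \frac{1219}{1371}}{Y{\left(40 \right)}} + \frac{3190}{-3397} = \frac{\frac{288}{493} + \frac{1219}{1371}}{1} + \frac{3190}{-3397} = \left(288 \cdot \frac{1}{493} + 1219 \cdot \frac{1}{1371}\right) 1 + 3190 \left(- \frac{1}{3397}\right) = \left(\frac{288}{493} + \frac{1219}{1371}\right) 1 - \frac{3190}{3397} = \frac{995815}{675903} \cdot 1 - \frac{3190}{3397} = \frac{995815}{675903} - \frac{3190}{3397} = \frac{1226652985}{2296042491}$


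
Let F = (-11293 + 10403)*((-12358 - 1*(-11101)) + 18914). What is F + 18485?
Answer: -15696245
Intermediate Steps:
F = -15714730 (F = -890*((-12358 + 11101) + 18914) = -890*(-1257 + 18914) = -890*17657 = -15714730)
F + 18485 = -15714730 + 18485 = -15696245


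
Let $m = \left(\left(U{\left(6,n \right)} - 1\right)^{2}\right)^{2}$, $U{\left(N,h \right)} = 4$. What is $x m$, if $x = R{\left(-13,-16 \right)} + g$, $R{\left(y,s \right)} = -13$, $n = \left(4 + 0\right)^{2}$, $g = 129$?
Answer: $9396$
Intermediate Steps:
$n = 16$ ($n = 4^{2} = 16$)
$x = 116$ ($x = -13 + 129 = 116$)
$m = 81$ ($m = \left(\left(4 - 1\right)^{2}\right)^{2} = \left(3^{2}\right)^{2} = 9^{2} = 81$)
$x m = 116 \cdot 81 = 9396$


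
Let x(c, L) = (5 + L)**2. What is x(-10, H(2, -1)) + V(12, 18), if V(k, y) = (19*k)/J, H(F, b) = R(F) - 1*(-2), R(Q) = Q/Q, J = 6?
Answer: 102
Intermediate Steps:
R(Q) = 1
H(F, b) = 3 (H(F, b) = 1 - 1*(-2) = 1 + 2 = 3)
V(k, y) = 19*k/6 (V(k, y) = (19*k)/6 = (19*k)*(1/6) = 19*k/6)
x(-10, H(2, -1)) + V(12, 18) = (5 + 3)**2 + (19/6)*12 = 8**2 + 38 = 64 + 38 = 102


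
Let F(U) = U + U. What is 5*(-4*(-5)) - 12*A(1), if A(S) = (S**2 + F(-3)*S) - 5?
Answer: 220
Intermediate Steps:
F(U) = 2*U
A(S) = -5 + S**2 - 6*S (A(S) = (S**2 + (2*(-3))*S) - 5 = (S**2 - 6*S) - 5 = -5 + S**2 - 6*S)
5*(-4*(-5)) - 12*A(1) = 5*(-4*(-5)) - 12*(-5 + 1**2 - 6*1) = 5*20 - 12*(-5 + 1 - 6) = 100 - 12*(-10) = 100 + 120 = 220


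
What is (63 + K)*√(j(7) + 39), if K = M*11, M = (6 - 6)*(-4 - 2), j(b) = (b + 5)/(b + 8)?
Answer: 63*√995/5 ≈ 397.45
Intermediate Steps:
j(b) = (5 + b)/(8 + b)
M = 0 (M = 0*(-6) = 0)
K = 0 (K = 0*11 = 0)
(63 + K)*√(j(7) + 39) = (63 + 0)*√((5 + 7)/(8 + 7) + 39) = 63*√(12/15 + 39) = 63*√((1/15)*12 + 39) = 63*√(⅘ + 39) = 63*√(199/5) = 63*(√995/5) = 63*√995/5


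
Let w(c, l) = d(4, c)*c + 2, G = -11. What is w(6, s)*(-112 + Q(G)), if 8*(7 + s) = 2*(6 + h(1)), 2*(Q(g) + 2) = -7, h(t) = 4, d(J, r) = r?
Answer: -4465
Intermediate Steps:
Q(g) = -11/2 (Q(g) = -2 + (1/2)*(-7) = -2 - 7/2 = -11/2)
s = -9/2 (s = -7 + (2*(6 + 4))/8 = -7 + (2*10)/8 = -7 + (1/8)*20 = -7 + 5/2 = -9/2 ≈ -4.5000)
w(c, l) = 2 + c**2 (w(c, l) = c*c + 2 = c**2 + 2 = 2 + c**2)
w(6, s)*(-112 + Q(G)) = (2 + 6**2)*(-112 - 11/2) = (2 + 36)*(-235/2) = 38*(-235/2) = -4465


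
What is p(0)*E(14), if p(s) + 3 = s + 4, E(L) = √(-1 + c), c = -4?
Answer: I*√5 ≈ 2.2361*I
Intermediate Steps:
E(L) = I*√5 (E(L) = √(-1 - 4) = √(-5) = I*√5)
p(s) = 1 + s (p(s) = -3 + (s + 4) = -3 + (4 + s) = 1 + s)
p(0)*E(14) = (1 + 0)*(I*√5) = 1*(I*√5) = I*√5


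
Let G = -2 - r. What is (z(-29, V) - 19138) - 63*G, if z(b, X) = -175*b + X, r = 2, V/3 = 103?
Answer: -13502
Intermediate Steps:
V = 309 (V = 3*103 = 309)
G = -4 (G = -2 - 1*2 = -2 - 2 = -4)
z(b, X) = X - 175*b
(z(-29, V) - 19138) - 63*G = ((309 - 175*(-29)) - 19138) - 63*(-4) = ((309 + 5075) - 19138) + 252 = (5384 - 19138) + 252 = -13754 + 252 = -13502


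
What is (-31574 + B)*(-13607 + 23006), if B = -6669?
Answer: -359445957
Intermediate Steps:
(-31574 + B)*(-13607 + 23006) = (-31574 - 6669)*(-13607 + 23006) = -38243*9399 = -359445957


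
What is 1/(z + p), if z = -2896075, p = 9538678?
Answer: 1/6642603 ≈ 1.5054e-7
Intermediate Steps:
1/(z + p) = 1/(-2896075 + 9538678) = 1/6642603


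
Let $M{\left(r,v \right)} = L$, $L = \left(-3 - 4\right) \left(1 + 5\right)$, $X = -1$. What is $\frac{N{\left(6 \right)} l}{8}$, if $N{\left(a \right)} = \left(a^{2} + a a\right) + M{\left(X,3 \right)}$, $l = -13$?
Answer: $- \frac{195}{4} \approx -48.75$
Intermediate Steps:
$L = -42$ ($L = \left(-7\right) 6 = -42$)
$M{\left(r,v \right)} = -42$
$N{\left(a \right)} = -42 + 2 a^{2}$ ($N{\left(a \right)} = \left(a^{2} + a a\right) - 42 = \left(a^{2} + a^{2}\right) - 42 = 2 a^{2} - 42 = -42 + 2 a^{2}$)
$\frac{N{\left(6 \right)} l}{8} = \frac{\left(-42 + 2 \cdot 6^{2}\right) \left(-13\right)}{8} = \left(-42 + 2 \cdot 36\right) \left(-13\right) \frac{1}{8} = \left(-42 + 72\right) \left(-13\right) \frac{1}{8} = 30 \left(-13\right) \frac{1}{8} = \left(-390\right) \frac{1}{8} = - \frac{195}{4}$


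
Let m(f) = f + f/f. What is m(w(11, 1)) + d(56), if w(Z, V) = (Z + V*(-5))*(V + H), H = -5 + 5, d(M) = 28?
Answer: 35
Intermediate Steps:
H = 0
w(Z, V) = V*(Z - 5*V) (w(Z, V) = (Z + V*(-5))*(V + 0) = (Z - 5*V)*V = V*(Z - 5*V))
m(f) = 1 + f (m(f) = f + 1 = 1 + f)
m(w(11, 1)) + d(56) = (1 + 1*(11 - 5*1)) + 28 = (1 + 1*(11 - 5)) + 28 = (1 + 1*6) + 28 = (1 + 6) + 28 = 7 + 28 = 35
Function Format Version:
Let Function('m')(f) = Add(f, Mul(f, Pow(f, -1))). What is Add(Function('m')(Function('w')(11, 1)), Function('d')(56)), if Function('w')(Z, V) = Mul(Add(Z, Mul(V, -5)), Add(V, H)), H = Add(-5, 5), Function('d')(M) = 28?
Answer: 35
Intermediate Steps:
H = 0
Function('w')(Z, V) = Mul(V, Add(Z, Mul(-5, V))) (Function('w')(Z, V) = Mul(Add(Z, Mul(V, -5)), Add(V, 0)) = Mul(Add(Z, Mul(-5, V)), V) = Mul(V, Add(Z, Mul(-5, V))))
Function('m')(f) = Add(1, f) (Function('m')(f) = Add(f, 1) = Add(1, f))
Add(Function('m')(Function('w')(11, 1)), Function('d')(56)) = Add(Add(1, Mul(1, Add(11, Mul(-5, 1)))), 28) = Add(Add(1, Mul(1, Add(11, -5))), 28) = Add(Add(1, Mul(1, 6)), 28) = Add(Add(1, 6), 28) = Add(7, 28) = 35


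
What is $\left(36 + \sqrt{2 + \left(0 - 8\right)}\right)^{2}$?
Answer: $\left(36 + i \sqrt{6}\right)^{2} \approx 1290.0 + 176.36 i$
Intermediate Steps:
$\left(36 + \sqrt{2 + \left(0 - 8\right)}\right)^{2} = \left(36 + \sqrt{2 - 8}\right)^{2} = \left(36 + \sqrt{-6}\right)^{2} = \left(36 + i \sqrt{6}\right)^{2}$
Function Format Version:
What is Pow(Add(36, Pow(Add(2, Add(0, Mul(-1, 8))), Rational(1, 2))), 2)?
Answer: Pow(Add(36, Mul(I, Pow(6, Rational(1, 2)))), 2) ≈ Add(1290.0, Mul(176.36, I))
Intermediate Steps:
Pow(Add(36, Pow(Add(2, Add(0, Mul(-1, 8))), Rational(1, 2))), 2) = Pow(Add(36, Pow(Add(2, Add(0, -8)), Rational(1, 2))), 2) = Pow(Add(36, Pow(Add(2, -8), Rational(1, 2))), 2) = Pow(Add(36, Pow(-6, Rational(1, 2))), 2) = Pow(Add(36, Mul(I, Pow(6, Rational(1, 2)))), 2)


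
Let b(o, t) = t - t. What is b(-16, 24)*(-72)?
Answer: 0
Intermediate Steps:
b(o, t) = 0
b(-16, 24)*(-72) = 0*(-72) = 0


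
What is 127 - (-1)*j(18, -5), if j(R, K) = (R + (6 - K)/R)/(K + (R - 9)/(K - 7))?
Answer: 25619/207 ≈ 123.76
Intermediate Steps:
j(R, K) = (R + (6 - K)/R)/(K + (-9 + R)/(-7 + K))
127 - (-1)*j(18, -5) = 127 - (-1)*(-42 - 1*(-5)² - 7*18² + 13*(-5) - 5*18²)/(18*(-9 + 18 + (-5)² - 7*(-5))) = 127 - (-1)*(-42 - 1*25 - 7*324 - 65 - 5*324)/(18*(-9 + 18 + 25 + 35)) = 127 - (-1)*(1/18)*(-42 - 25 - 2268 - 65 - 1620)/69 = 127 - (-1)*(1/18)*(1/69)*(-4020) = 127 - (-1)*(-670)/207 = 127 - 1*670/207 = 127 - 670/207 = 25619/207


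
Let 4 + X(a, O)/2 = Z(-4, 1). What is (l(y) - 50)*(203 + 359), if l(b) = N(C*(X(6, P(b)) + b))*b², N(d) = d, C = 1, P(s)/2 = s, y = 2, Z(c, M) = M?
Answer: -37092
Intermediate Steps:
P(s) = 2*s
X(a, O) = -6 (X(a, O) = -8 + 2*1 = -8 + 2 = -6)
l(b) = b²*(-6 + b) (l(b) = (1*(-6 + b))*b² = (-6 + b)*b² = b²*(-6 + b))
(l(y) - 50)*(203 + 359) = (2²*(-6 + 2) - 50)*(203 + 359) = (4*(-4) - 50)*562 = (-16 - 50)*562 = -66*562 = -37092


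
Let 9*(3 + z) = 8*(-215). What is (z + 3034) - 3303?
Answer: -4168/9 ≈ -463.11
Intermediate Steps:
z = -1747/9 (z = -3 + (8*(-215))/9 = -3 + (⅑)*(-1720) = -3 - 1720/9 = -1747/9 ≈ -194.11)
(z + 3034) - 3303 = (-1747/9 + 3034) - 3303 = 25559/9 - 3303 = -4168/9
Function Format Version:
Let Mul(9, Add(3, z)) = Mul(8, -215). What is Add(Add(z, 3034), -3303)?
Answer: Rational(-4168, 9) ≈ -463.11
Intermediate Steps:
z = Rational(-1747, 9) (z = Add(-3, Mul(Rational(1, 9), Mul(8, -215))) = Add(-3, Mul(Rational(1, 9), -1720)) = Add(-3, Rational(-1720, 9)) = Rational(-1747, 9) ≈ -194.11)
Add(Add(z, 3034), -3303) = Add(Add(Rational(-1747, 9), 3034), -3303) = Add(Rational(25559, 9), -3303) = Rational(-4168, 9)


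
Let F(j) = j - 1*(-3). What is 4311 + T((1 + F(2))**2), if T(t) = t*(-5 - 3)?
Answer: 4023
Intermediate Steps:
F(j) = 3 + j (F(j) = j + 3 = 3 + j)
T(t) = -8*t (T(t) = t*(-8) = -8*t)
4311 + T((1 + F(2))**2) = 4311 - 8*(1 + (3 + 2))**2 = 4311 - 8*(1 + 5)**2 = 4311 - 8*6**2 = 4311 - 8*36 = 4311 - 288 = 4023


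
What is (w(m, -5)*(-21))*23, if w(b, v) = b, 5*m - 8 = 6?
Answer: -6762/5 ≈ -1352.4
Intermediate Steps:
m = 14/5 (m = 8/5 + (⅕)*6 = 8/5 + 6/5 = 14/5 ≈ 2.8000)
(w(m, -5)*(-21))*23 = ((14/5)*(-21))*23 = -294/5*23 = -6762/5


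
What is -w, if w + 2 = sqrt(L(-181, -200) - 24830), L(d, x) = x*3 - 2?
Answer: 2 - 34*I*sqrt(22) ≈ 2.0 - 159.47*I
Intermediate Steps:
L(d, x) = -2 + 3*x (L(d, x) = 3*x - 2 = -2 + 3*x)
w = -2 + 34*I*sqrt(22) (w = -2 + sqrt((-2 + 3*(-200)) - 24830) = -2 + sqrt((-2 - 600) - 24830) = -2 + sqrt(-602 - 24830) = -2 + sqrt(-25432) = -2 + 34*I*sqrt(22) ≈ -2.0 + 159.47*I)
-w = -(-2 + 34*I*sqrt(22)) = 2 - 34*I*sqrt(22)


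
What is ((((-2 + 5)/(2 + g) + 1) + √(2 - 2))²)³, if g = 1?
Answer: 64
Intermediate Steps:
((((-2 + 5)/(2 + g) + 1) + √(2 - 2))²)³ = ((((-2 + 5)/(2 + 1) + 1) + √(2 - 2))²)³ = (((3/3 + 1) + √0)²)³ = (((3*(⅓) + 1) + 0)²)³ = (((1 + 1) + 0)²)³ = ((2 + 0)²)³ = (2²)³ = 4³ = 64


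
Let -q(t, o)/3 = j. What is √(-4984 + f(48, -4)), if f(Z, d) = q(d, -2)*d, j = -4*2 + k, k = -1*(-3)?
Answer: 2*I*√1261 ≈ 71.021*I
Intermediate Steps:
k = 3
j = -5 (j = -4*2 + 3 = -8 + 3 = -5)
q(t, o) = 15 (q(t, o) = -3*(-5) = 15)
f(Z, d) = 15*d
√(-4984 + f(48, -4)) = √(-4984 + 15*(-4)) = √(-4984 - 60) = √(-5044) = 2*I*√1261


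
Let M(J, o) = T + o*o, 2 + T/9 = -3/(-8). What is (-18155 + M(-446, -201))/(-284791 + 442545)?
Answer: 177851/1262032 ≈ 0.14092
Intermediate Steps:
T = -117/8 (T = -18 + 9*(-3/(-8)) = -18 + 9*(-3*(-1/8)) = -18 + 9*(3/8) = -18 + 27/8 = -117/8 ≈ -14.625)
M(J, o) = -117/8 + o**2 (M(J, o) = -117/8 + o*o = -117/8 + o**2)
(-18155 + M(-446, -201))/(-284791 + 442545) = (-18155 + (-117/8 + (-201)**2))/(-284791 + 442545) = (-18155 + (-117/8 + 40401))/157754 = (-18155 + 323091/8)*(1/157754) = (177851/8)*(1/157754) = 177851/1262032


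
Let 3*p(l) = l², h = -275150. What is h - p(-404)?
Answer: -988666/3 ≈ -3.2956e+5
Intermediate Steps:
p(l) = l²/3
h - p(-404) = -275150 - (-404)²/3 = -275150 - 163216/3 = -988666/3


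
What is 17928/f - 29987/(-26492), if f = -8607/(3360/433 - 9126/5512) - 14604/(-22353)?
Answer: -3136274196793615/270633222822902 ≈ -11.589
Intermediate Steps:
f = -1961406416352/1391690329 (f = -8607/(3360*(1/433) - 9126*1/5512) - 14604*(-1/22353) = -8607/(3360/433 - 351/212) + 4868/7451 = -8607/560337/91796 + 4868/7451 = -8607*91796/560337 + 4868/7451 = -263362724/186779 + 4868/7451 = -1961406416352/1391690329 ≈ -1409.4)
17928/f - 29987/(-26492) = 17928/(-1961406416352/1391690329) - 29987/(-26492) = 17928*(-1391690329/1961406416352) - 29987*(-1/26492) = -1039592675763/81725267348 + 29987/26492 = -3136274196793615/270633222822902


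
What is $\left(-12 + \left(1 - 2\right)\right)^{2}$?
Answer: $169$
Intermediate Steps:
$\left(-12 + \left(1 - 2\right)\right)^{2} = \left(-12 - 1\right)^{2} = \left(-13\right)^{2} = 169$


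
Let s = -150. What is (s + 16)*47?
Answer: -6298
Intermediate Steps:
(s + 16)*47 = (-150 + 16)*47 = -134*47 = -6298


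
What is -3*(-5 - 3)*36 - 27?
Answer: 837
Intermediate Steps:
-3*(-5 - 3)*36 - 27 = -3*(-8)*36 - 27 = 24*36 - 27 = 864 - 27 = 837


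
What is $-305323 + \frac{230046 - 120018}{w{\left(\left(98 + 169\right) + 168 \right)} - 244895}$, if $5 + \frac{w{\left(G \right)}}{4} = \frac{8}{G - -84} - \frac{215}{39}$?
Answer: $- \frac{504574438931603}{1652589869} \approx -3.0532 \cdot 10^{5}$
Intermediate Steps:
$w{\left(G \right)} = - \frac{1640}{39} + \frac{32}{84 + G}$ ($w{\left(G \right)} = -20 + 4 \left(\frac{8}{G - -84} - \frac{215}{39}\right) = -20 + 4 \left(\frac{8}{G + 84} - \frac{215}{39}\right) = -20 + 4 \left(\frac{8}{84 + G} - \frac{215}{39}\right) = -20 + 4 \left(- \frac{215}{39} + \frac{8}{84 + G}\right) = -20 - \left(\frac{860}{39} - \frac{32}{84 + G}\right) = - \frac{1640}{39} + \frac{32}{84 + G}$)
$-305323 + \frac{230046 - 120018}{w{\left(\left(98 + 169\right) + 168 \right)} - 244895} = -305323 + \frac{230046 - 120018}{\frac{8 \left(-17064 - 205 \left(\left(98 + 169\right) + 168\right)\right)}{39 \left(84 + \left(\left(98 + 169\right) + 168\right)\right)} - 244895} = -305323 + \frac{110028}{\frac{8 \left(-17064 - 205 \left(267 + 168\right)\right)}{39 \left(84 + \left(267 + 168\right)\right)} - 244895} = -305323 + \frac{110028}{\frac{8 \left(-17064 - 89175\right)}{39 \left(84 + 435\right)} - 244895} = -305323 + \frac{110028}{\frac{8 \left(-17064 - 89175\right)}{39 \cdot 519} - 244895} = -305323 + \frac{110028}{\frac{8}{39} \cdot \frac{1}{519} \left(-106239\right) - 244895} = -305323 + \frac{110028}{- \frac{283304}{6747} - 244895} = -305323 + \frac{110028}{- \frac{1652589869}{6747}} = -305323 + 110028 \left(- \frac{6747}{1652589869}\right) = -305323 - \frac{742358916}{1652589869} = - \frac{504574438931603}{1652589869}$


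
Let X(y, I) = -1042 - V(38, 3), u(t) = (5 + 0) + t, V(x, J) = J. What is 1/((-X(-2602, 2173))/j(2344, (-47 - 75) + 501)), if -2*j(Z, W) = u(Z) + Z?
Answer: -247/110 ≈ -2.2455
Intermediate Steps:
u(t) = 5 + t
j(Z, W) = -5/2 - Z (j(Z, W) = -((5 + Z) + Z)/2 = -(5 + 2*Z)/2 = -5/2 - Z)
X(y, I) = -1045 (X(y, I) = -1042 - 1*3 = -1042 - 3 = -1045)
1/((-X(-2602, 2173))/j(2344, (-47 - 75) + 501)) = 1/((-1*(-1045))/(-5/2 - 1*2344)) = 1/(1045/(-5/2 - 2344)) = 1/(1045/(-4693/2)) = 1/(1045*(-2/4693)) = 1/(-110/247) = -247/110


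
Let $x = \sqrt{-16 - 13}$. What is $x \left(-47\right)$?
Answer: $- 47 i \sqrt{29} \approx - 253.1 i$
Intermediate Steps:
$x = i \sqrt{29}$ ($x = \sqrt{-29} = i \sqrt{29} \approx 5.3852 i$)
$x \left(-47\right) = i \sqrt{29} \left(-47\right) = - 47 i \sqrt{29}$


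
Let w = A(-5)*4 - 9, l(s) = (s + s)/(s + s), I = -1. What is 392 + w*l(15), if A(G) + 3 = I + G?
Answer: 347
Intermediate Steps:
l(s) = 1 (l(s) = (2*s)/((2*s)) = (2*s)*(1/(2*s)) = 1)
A(G) = -4 + G (A(G) = -3 + (-1 + G) = -4 + G)
w = -45 (w = (-4 - 5)*4 - 9 = -9*4 - 9 = -36 - 9 = -45)
392 + w*l(15) = 392 - 45*1 = 392 - 45 = 347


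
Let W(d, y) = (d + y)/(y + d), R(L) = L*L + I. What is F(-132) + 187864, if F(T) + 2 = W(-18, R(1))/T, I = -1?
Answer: 24797783/132 ≈ 1.8786e+5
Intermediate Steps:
R(L) = -1 + L**2 (R(L) = L*L - 1 = L**2 - 1 = -1 + L**2)
W(d, y) = 1 (W(d, y) = (d + y)/(d + y) = 1)
F(T) = -2 + 1/T
F(-132) + 187864 = (-2 + 1/(-132)) + 187864 = (-2 - 1/132) + 187864 = -265/132 + 187864 = 24797783/132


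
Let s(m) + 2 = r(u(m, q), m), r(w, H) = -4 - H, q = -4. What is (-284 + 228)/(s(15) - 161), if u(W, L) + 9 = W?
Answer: 4/13 ≈ 0.30769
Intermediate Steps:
u(W, L) = -9 + W
s(m) = -6 - m (s(m) = -2 + (-4 - m) = -6 - m)
(-284 + 228)/(s(15) - 161) = (-284 + 228)/((-6 - 1*15) - 161) = -56/((-6 - 15) - 161) = -56/(-21 - 161) = -56/(-182) = -56*(-1/182) = 4/13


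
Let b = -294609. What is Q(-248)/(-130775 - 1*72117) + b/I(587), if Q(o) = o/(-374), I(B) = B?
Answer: -2794425599606/5567812987 ≈ -501.89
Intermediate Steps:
Q(o) = -o/374 (Q(o) = o*(-1/374) = -o/374)
Q(-248)/(-130775 - 1*72117) + b/I(587) = (-1/374*(-248))/(-130775 - 1*72117) - 294609/587 = 124/(187*(-130775 - 72117)) - 294609*1/587 = (124/187)/(-202892) - 294609/587 = (124/187)*(-1/202892) - 294609/587 = -31/9485201 - 294609/587 = -2794425599606/5567812987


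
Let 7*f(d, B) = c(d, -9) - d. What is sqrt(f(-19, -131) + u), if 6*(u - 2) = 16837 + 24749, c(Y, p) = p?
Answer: sqrt(339787)/7 ≈ 83.273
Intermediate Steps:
f(d, B) = -9/7 - d/7 (f(d, B) = (-9 - d)/7 = -9/7 - d/7)
u = 6933 (u = 2 + (16837 + 24749)/6 = 2 + (1/6)*41586 = 2 + 6931 = 6933)
sqrt(f(-19, -131) + u) = sqrt((-9/7 - 1/7*(-19)) + 6933) = sqrt((-9/7 + 19/7) + 6933) = sqrt(10/7 + 6933) = sqrt(48541/7) = sqrt(339787)/7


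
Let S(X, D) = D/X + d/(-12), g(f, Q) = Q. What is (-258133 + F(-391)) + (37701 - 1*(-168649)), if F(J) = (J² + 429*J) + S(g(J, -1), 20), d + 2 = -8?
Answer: -399961/6 ≈ -66660.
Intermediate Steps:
d = -10 (d = -2 - 8 = -10)
S(X, D) = ⅚ + D/X (S(X, D) = D/X - 10/(-12) = D/X - 10*(-1/12) = D/X + ⅚ = ⅚ + D/X)
F(J) = -115/6 + J² + 429*J (F(J) = (J² + 429*J) + (⅚ + 20/(-1)) = (J² + 429*J) + (⅚ + 20*(-1)) = (J² + 429*J) + (⅚ - 20) = (J² + 429*J) - 115/6 = -115/6 + J² + 429*J)
(-258133 + F(-391)) + (37701 - 1*(-168649)) = (-258133 + (-115/6 + (-391)² + 429*(-391))) + (37701 - 1*(-168649)) = (-258133 + (-115/6 + 152881 - 167739)) + (37701 + 168649) = (-258133 - 89263/6) + 206350 = -1638061/6 + 206350 = -399961/6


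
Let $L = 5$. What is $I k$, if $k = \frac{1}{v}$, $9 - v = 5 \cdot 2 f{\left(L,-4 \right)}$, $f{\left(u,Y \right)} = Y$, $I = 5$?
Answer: $\frac{5}{49} \approx 0.10204$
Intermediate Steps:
$v = 49$ ($v = 9 - 5 \cdot 2 \left(-4\right) = 9 - 10 \left(-4\right) = 9 - -40 = 9 + 40 = 49$)
$k = \frac{1}{49} \approx 0.020408$
$I k = 5 \cdot \frac{1}{49} = \frac{5}{49}$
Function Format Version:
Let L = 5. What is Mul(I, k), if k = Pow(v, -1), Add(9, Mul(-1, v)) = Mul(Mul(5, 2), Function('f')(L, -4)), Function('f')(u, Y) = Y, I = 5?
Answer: Rational(5, 49) ≈ 0.10204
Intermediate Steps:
v = 49 (v = Add(9, Mul(-1, Mul(Mul(5, 2), -4))) = Add(9, Mul(-1, Mul(10, -4))) = Add(9, Mul(-1, -40)) = Add(9, 40) = 49)
k = Rational(1, 49) (k = Pow(49, -1) = Rational(1, 49) ≈ 0.020408)
Mul(I, k) = Mul(5, Rational(1, 49)) = Rational(5, 49)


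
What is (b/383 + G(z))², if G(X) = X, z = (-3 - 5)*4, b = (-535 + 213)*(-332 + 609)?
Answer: 10292102500/146689 ≈ 70163.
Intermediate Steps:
b = -89194 (b = -322*277 = -89194)
z = -32 (z = -8*4 = -32)
(b/383 + G(z))² = (-89194/383 - 32)² = (-101450/383)² = 10292102500/146689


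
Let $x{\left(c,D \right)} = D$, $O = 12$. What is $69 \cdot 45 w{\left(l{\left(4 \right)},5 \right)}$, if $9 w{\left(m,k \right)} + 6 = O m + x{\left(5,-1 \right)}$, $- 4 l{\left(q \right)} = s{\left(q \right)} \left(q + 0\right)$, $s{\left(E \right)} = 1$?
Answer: $-6555$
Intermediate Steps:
$l{\left(q \right)} = - \frac{q}{4}$ ($l{\left(q \right)} = - \frac{1 \left(q + 0\right)}{4} = - \frac{1 q}{4} = - \frac{q}{4}$)
$w{\left(m,k \right)} = - \frac{7}{9} + \frac{4 m}{3}$ ($w{\left(m,k \right)} = - \frac{2}{3} + \frac{12 m - 1}{9} = - \frac{2}{3} + \frac{-1 + 12 m}{9} = - \frac{2}{3} + \left(- \frac{1}{9} + \frac{4 m}{3}\right) = - \frac{7}{9} + \frac{4 m}{3}$)
$69 \cdot 45 w{\left(l{\left(4 \right)},5 \right)} = 69 \cdot 45 \left(- \frac{7}{9} + \frac{4 \left(\left(- \frac{1}{4}\right) 4\right)}{3}\right) = 3105 \left(- \frac{7}{9} + \frac{4}{3} \left(-1\right)\right) = 3105 \left(- \frac{7}{9} - \frac{4}{3}\right) = 3105 \left(- \frac{19}{9}\right) = -6555$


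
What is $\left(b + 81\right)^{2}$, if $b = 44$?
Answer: $15625$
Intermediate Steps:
$\left(b + 81\right)^{2} = \left(44 + 81\right)^{2} = 125^{2} = 15625$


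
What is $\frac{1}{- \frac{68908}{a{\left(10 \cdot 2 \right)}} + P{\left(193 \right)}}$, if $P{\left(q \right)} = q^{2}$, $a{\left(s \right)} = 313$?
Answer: $\frac{313}{11590029} \approx 2.7006 \cdot 10^{-5}$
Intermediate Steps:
$\frac{1}{- \frac{68908}{a{\left(10 \cdot 2 \right)}} + P{\left(193 \right)}} = \frac{1}{- \frac{68908}{313} + 193^{2}} = \frac{1}{\left(-68908\right) \frac{1}{313} + 37249} = \frac{1}{- \frac{68908}{313} + 37249} = \frac{1}{\frac{11590029}{313}} = \frac{313}{11590029}$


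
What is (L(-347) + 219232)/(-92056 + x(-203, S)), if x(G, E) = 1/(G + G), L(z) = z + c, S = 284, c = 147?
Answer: -88926992/37374737 ≈ -2.3793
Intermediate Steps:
L(z) = 147 + z (L(z) = z + 147 = 147 + z)
x(G, E) = 1/(2*G)
(L(-347) + 219232)/(-92056 + x(-203, S)) = ((147 - 347) + 219232)/(-92056 + (1/2)/(-203)) = (-200 + 219232)/(-92056 + (1/2)*(-1/203)) = 219032/(-92056 - 1/406) = 219032/(-37374737/406) = 219032*(-406/37374737) = -88926992/37374737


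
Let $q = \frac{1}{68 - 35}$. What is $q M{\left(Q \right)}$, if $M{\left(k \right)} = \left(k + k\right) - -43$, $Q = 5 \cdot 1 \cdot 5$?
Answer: $\frac{31}{11} \approx 2.8182$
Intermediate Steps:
$Q = 25$ ($Q = 5 \cdot 5 = 25$)
$M{\left(k \right)} = 43 + 2 k$ ($M{\left(k \right)} = 2 k + 43 = 43 + 2 k$)
$q = \frac{1}{33} \approx 0.030303$
$q M{\left(Q \right)} = \frac{43 + 2 \cdot 25}{33} = \frac{43 + 50}{33} = \frac{1}{33} \cdot 93 = \frac{31}{11}$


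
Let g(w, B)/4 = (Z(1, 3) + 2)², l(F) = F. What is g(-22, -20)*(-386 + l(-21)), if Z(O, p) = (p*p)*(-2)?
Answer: -416768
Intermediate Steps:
Z(O, p) = -2*p² (Z(O, p) = p²*(-2) = -2*p²)
g(w, B) = 1024 (g(w, B) = 4*(-2*3² + 2)² = 4*(-2*9 + 2)² = 4*(-18 + 2)² = 4*(-16)² = 4*256 = 1024)
g(-22, -20)*(-386 + l(-21)) = 1024*(-386 - 21) = 1024*(-407) = -416768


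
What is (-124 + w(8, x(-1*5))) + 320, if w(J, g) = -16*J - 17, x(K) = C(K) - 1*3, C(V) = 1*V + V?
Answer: 51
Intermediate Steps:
C(V) = 2*V (C(V) = V + V = 2*V)
x(K) = -3 + 2*K (x(K) = 2*K - 1*3 = 2*K - 3 = -3 + 2*K)
w(J, g) = -17 - 16*J
(-124 + w(8, x(-1*5))) + 320 = (-124 + (-17 - 16*8)) + 320 = (-124 + (-17 - 128)) + 320 = (-124 - 145) + 320 = -269 + 320 = 51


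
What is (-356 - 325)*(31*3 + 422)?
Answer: -350715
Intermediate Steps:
(-356 - 325)*(31*3 + 422) = -681*(93 + 422) = -681*515 = -350715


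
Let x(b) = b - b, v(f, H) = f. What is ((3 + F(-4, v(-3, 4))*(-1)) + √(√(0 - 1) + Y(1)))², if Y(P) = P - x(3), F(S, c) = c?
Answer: (6 + √(1 + I))² ≈ 50.184 + 6.4611*I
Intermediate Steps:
x(b) = 0
Y(P) = P (Y(P) = P - 1*0 = P + 0 = P)
((3 + F(-4, v(-3, 4))*(-1)) + √(√(0 - 1) + Y(1)))² = ((3 - 3*(-1)) + √(√(0 - 1) + 1))² = ((3 + 3) + √(√(-1) + 1))² = (6 + √(I + 1))² = (6 + √(1 + I))²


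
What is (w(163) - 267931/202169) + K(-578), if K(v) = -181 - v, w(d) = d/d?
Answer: 80195331/202169 ≈ 396.67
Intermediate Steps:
w(d) = 1
(w(163) - 267931/202169) + K(-578) = (1 - 267931/202169) + (-181 - 1*(-578)) = (1 - 267931*1/202169) + (-181 + 578) = (1 - 267931/202169) + 397 = -65762/202169 + 397 = 80195331/202169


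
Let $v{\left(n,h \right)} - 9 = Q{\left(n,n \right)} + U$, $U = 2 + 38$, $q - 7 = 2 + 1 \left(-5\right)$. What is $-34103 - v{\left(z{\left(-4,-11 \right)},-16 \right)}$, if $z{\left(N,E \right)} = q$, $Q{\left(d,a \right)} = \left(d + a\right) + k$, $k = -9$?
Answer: $-34151$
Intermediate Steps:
$q = 4$ ($q = 7 + \left(2 + 1 \left(-5\right)\right) = 7 + \left(2 - 5\right) = 7 - 3 = 4$)
$Q{\left(d,a \right)} = -9 + a + d$ ($Q{\left(d,a \right)} = \left(d + a\right) - 9 = \left(a + d\right) - 9 = -9 + a + d$)
$U = 40$
$z{\left(N,E \right)} = 4$
$v{\left(n,h \right)} = 40 + 2 n$ ($v{\left(n,h \right)} = 9 + \left(\left(-9 + n + n\right) + 40\right) = 9 + \left(\left(-9 + 2 n\right) + 40\right) = 9 + \left(31 + 2 n\right) = 40 + 2 n$)
$-34103 - v{\left(z{\left(-4,-11 \right)},-16 \right)} = -34103 - \left(40 + 2 \cdot 4\right) = -34103 - \left(40 + 8\right) = -34103 - 48 = -34151$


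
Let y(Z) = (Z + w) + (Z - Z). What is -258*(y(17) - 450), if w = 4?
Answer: 110682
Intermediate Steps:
y(Z) = 4 + Z (y(Z) = (Z + 4) + (Z - Z) = (4 + Z) + 0 = 4 + Z)
-258*(y(17) - 450) = -258*((4 + 17) - 450) = -258*(21 - 450) = -258*(-429) = 110682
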